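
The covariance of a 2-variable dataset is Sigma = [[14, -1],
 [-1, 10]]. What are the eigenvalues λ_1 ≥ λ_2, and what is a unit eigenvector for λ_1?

Step 1 — characteristic polynomial of 2×2 Sigma:
  det(Sigma - λI) = λ² - trace · λ + det = 0.
  trace = 14 + 10 = 24, det = 14·10 - (-1)² = 139.
Step 2 — discriminant:
  Δ = trace² - 4·det = 576 - 556 = 20.
Step 3 — eigenvalues:
  λ = (trace ± √Δ)/2 = (24 ± 4.4721)/2,
  λ_1 = 14.2361,  λ_2 = 9.7639.

Step 4 — unit eigenvector for λ_1: solve (Sigma - λ_1 I)v = 0. First row:
  (14 - 14.2361)·v_x + (-1)·v_y = 0, i.e. (-0.2361)·v_x + (-1)·v_y = 0,
  so v ∝ (b, λ_1 - a) = (-1, 0.2361); multiply by -1 so the first entry is positive: u = (1, -0.2361).
  ||u|| = √((1)² + (-0.2361)²) = √(1.0557) ≈ 1.0275,
  v_1 = u/||u|| ≈ (0.9732, -0.2298) (||v_1|| = 1).

λ_1 = 14.2361,  λ_2 = 9.7639;  v_1 ≈ (0.9732, -0.2298)


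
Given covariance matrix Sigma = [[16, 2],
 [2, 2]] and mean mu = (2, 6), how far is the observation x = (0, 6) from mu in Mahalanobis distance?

Step 1 — centre the observation: (x - mu) = (-2, 0).

Step 2 — invert Sigma. det(Sigma) = 16·2 - (2)² = 28.
  Sigma^{-1} = (1/det) · [[d, -b], [-b, a]] = [[0.0714, -0.0714],
 [-0.0714, 0.5714]].

Step 3 — form the quadratic (x - mu)^T · Sigma^{-1} · (x - mu):
  Sigma^{-1} · (x - mu) = (-0.1429, 0.1429).
  (x - mu)^T · [Sigma^{-1} · (x - mu)] = (-2)·(-0.1429) + (0)·(0.1429) = 0.2857.

Step 4 — take square root: d = √(0.2857) ≈ 0.5345.

d(x, mu) = √(0.2857) ≈ 0.5345


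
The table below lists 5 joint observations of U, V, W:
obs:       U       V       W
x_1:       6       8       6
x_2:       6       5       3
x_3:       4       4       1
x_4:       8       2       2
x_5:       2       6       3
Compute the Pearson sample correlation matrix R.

Step 1 — column means:
  mean(U) = (6 + 6 + 4 + 8 + 2) / 5 = 26/5 = 5.2
  mean(V) = (8 + 5 + 4 + 2 + 6) / 5 = 25/5 = 5
  mean(W) = (6 + 3 + 1 + 2 + 3) / 5 = 15/5 = 3

Step 2 — sample variances and covariances s[i,j] = (1/(n-1)) · Σ_k (x_{k,i} - mean_i) · (x_{k,j} - mean_j), with n-1 = 4:
  s[U,U] = ((0.8)·(0.8) + (0.8)·(0.8) + (-1.2)·(-1.2) + (2.8)·(2.8) + (-3.2)·(-3.2)) / 4 = 20.8/4 = 5.2
  s[U,V] = ((0.8)·(3) + (0.8)·(0) + (-1.2)·(-1) + (2.8)·(-3) + (-3.2)·(1)) / 4 = -8/4 = -2
  s[U,W] = ((0.8)·(3) + (0.8)·(0) + (-1.2)·(-2) + (2.8)·(-1) + (-3.2)·(0)) / 4 = 2/4 = 0.5
  s[V,V] = ((3)·(3) + (0)·(0) + (-1)·(-1) + (-3)·(-3) + (1)·(1)) / 4 = 20/4 = 5
  s[V,W] = ((3)·(3) + (0)·(0) + (-1)·(-2) + (-3)·(-1) + (1)·(0)) / 4 = 14/4 = 3.5
  s[W,W] = ((3)·(3) + (0)·(0) + (-2)·(-2) + (-1)·(-1) + (0)·(0)) / 4 = 14/4 = 3.5
  Sample standard deviations s_i = √(s[i,i]):
  s(U) = √(5.2) = 2.2804
  s(V) = √(5) = 2.2361
  s(W) = √(3.5) = 1.8708

Step 3 — r_{ij} = s_{ij} / (s_i · s_j):
  r[U,U] = 1 (diagonal).
  r[U,V] = -2 / (2.2804 · 2.2361) = -2 / 5.099 = -0.3922
  r[U,W] = 0.5 / (2.2804 · 1.8708) = 0.5 / 4.2661 = 0.1172
  r[V,V] = 1 (diagonal).
  r[V,W] = 3.5 / (2.2361 · 1.8708) = 3.5 / 4.1833 = 0.8367
  r[W,W] = 1 (diagonal).

R is symmetric with unit diagonal. Assembling:

R = [[1, -0.3922, 0.1172],
 [-0.3922, 1, 0.8367],
 [0.1172, 0.8367, 1]]


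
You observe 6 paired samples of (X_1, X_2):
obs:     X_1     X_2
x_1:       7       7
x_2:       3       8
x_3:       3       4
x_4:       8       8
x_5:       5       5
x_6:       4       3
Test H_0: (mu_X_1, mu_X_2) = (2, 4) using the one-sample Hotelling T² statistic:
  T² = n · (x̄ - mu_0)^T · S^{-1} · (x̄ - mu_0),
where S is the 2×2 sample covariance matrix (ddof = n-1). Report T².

Step 1 — sample mean vector:
  mean(X_1) = (7 + 3 + 3 + 8 + 5 + 4) / 6 = 30/6 = 5
  mean(X_2) = (7 + 8 + 4 + 8 + 5 + 3) / 6 = 35/6 = 5.8333
  x̄ = (5, 5.8333),  deviation x̄ - mu_0 = (5, 5.8333) - (2, 4) = (3, 1.8333).

Step 2 — sample covariance matrix, S[i,j] = (1/(n-1)) · Σ_k (x_{k,i} - mean_i) · (x_{k,j} - mean_j), divisor n-1 = 5:
  S[X_1,X_1] = ((2)·(2) + (-2)·(-2) + (-2)·(-2) + (3)·(3) + (0)·(0) + (-1)·(-1)) / 5 = 22/5 = 4.4
  S[X_1,X_2] = ((2)·(1.1667) + (-2)·(2.1667) + (-2)·(-1.8333) + (3)·(2.1667) + (0)·(-0.8333) + (-1)·(-2.8333)) / 5 = 11/5 = 2.2
  S[X_2,X_2] = ((1.1667)·(1.1667) + (2.1667)·(2.1667) + (-1.8333)·(-1.8333) + (2.1667)·(2.1667) + (-0.8333)·(-0.8333) + (-2.8333)·(-2.8333)) / 5 = 22.8333/5 = 4.5667
  S = [[4.4, 2.2],
 [2.2, 4.5667]].

Step 3 — invert S. det(S) = 4.4·4.5667 - (2.2)² = 15.2533.
  S^{-1} = (1/det) · [[d, -b], [-b, a]] = [[0.2994, -0.1442],
 [-0.1442, 0.2885]].

Step 4 — quadratic form (x̄ - mu_0)^T · S^{-1} · (x̄ - mu_0):
  S^{-1} · (x̄ - mu_0) = (0.6337, 0.0962),
  (x̄ - mu_0)^T · [...] = (3)·(0.6337) + (1.8333)·(0.0962) = 2.0775.

Step 5 — scale by n: T² = 6 · 2.0775 = 12.465.

T² ≈ 12.465


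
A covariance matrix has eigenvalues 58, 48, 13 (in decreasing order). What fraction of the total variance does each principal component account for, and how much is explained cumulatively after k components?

Step 1 — total variance = trace(Sigma) = Σ λ_i = 58 + 48 + 13 = 119.

Step 2 — fraction explained by component i = λ_i / Σ λ:
  PC1: 58/119 = 0.4874
  PC2: 48/119 = 0.4034
  PC3: 13/119 = 0.1092

Step 3 — cumulative fraction after k components = (λ_1 + ... + λ_k) / Σ λ:
  k = 1: 58/119 = 0.4874
  k = 2: (58 + 48)/119 = 106/119 = 0.8908
  k = 3: (58 + 48 + 13)/119 = 119/119 = 1

Summary (fraction, with percent):

explained: PC1 0.4874 (48.74%), PC2 0.4034 (40.34%), PC3 0.1092 (10.92%);  cumulative: 0.4874, 0.8908, 1


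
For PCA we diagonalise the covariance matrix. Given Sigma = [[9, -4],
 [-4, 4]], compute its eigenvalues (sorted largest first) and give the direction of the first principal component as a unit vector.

Step 1 — characteristic polynomial of 2×2 Sigma:
  det(Sigma - λI) = λ² - trace · λ + det = 0.
  trace = 9 + 4 = 13, det = 9·4 - (-4)² = 20.
Step 2 — discriminant:
  Δ = trace² - 4·det = 169 - 80 = 89.
Step 3 — eigenvalues:
  λ = (trace ± √Δ)/2 = (13 ± 9.434)/2,
  λ_1 = 11.217,  λ_2 = 1.783.

Step 4 — unit eigenvector for λ_1: solve (Sigma - λ_1 I)v = 0. First row:
  (9 - 11.217)·v_x + (-4)·v_y = 0, i.e. (-2.217)·v_x + (-4)·v_y = 0,
  so v ∝ (b, λ_1 - a) = (-4, 2.217); multiply by -1 so the first entry is positive: u = (4, -2.217).
  ||u|| = √((4)² + (-2.217)²) = √(20.915) ≈ 4.5733,
  v_1 = u/||u|| ≈ (0.8746, -0.4848) (||v_1|| = 1).

λ_1 = 11.217,  λ_2 = 1.783;  v_1 ≈ (0.8746, -0.4848)


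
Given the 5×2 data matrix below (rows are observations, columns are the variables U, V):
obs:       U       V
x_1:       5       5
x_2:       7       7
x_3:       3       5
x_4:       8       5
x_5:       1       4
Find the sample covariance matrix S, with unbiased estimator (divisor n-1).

Step 1 — column means:
  mean(U) = (5 + 7 + 3 + 8 + 1) / 5 = 24/5 = 4.8
  mean(V) = (5 + 7 + 5 + 5 + 4) / 5 = 26/5 = 5.2

Step 2 — sample covariance S[i,j] = (1/(n-1)) · Σ_k (x_{k,i} - mean_i) · (x_{k,j} - mean_j), with n-1 = 4.
  S[U,U] = ((0.2)·(0.2) + (2.2)·(2.2) + (-1.8)·(-1.8) + (3.2)·(3.2) + (-3.8)·(-3.8)) / 4 = 32.8/4 = 8.2
  S[U,V] = ((0.2)·(-0.2) + (2.2)·(1.8) + (-1.8)·(-0.2) + (3.2)·(-0.2) + (-3.8)·(-1.2)) / 4 = 8.2/4 = 2.05
  S[V,V] = ((-0.2)·(-0.2) + (1.8)·(1.8) + (-0.2)·(-0.2) + (-0.2)·(-0.2) + (-1.2)·(-1.2)) / 4 = 4.8/4 = 1.2

S is symmetric (S[j,i] = S[i,j]). Assembling:

S = [[8.2, 2.05],
 [2.05, 1.2]]


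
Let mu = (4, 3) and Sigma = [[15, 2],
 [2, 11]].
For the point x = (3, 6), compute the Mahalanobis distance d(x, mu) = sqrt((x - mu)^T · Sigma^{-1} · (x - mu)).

Step 1 — centre the observation: (x - mu) = (-1, 3).

Step 2 — invert Sigma. det(Sigma) = 15·11 - (2)² = 161.
  Sigma^{-1} = (1/det) · [[d, -b], [-b, a]] = [[0.0683, -0.0124],
 [-0.0124, 0.0932]].

Step 3 — form the quadratic (x - mu)^T · Sigma^{-1} · (x - mu):
  Sigma^{-1} · (x - mu) = (-0.1056, 0.2919).
  (x - mu)^T · [Sigma^{-1} · (x - mu)] = (-1)·(-0.1056) + (3)·(0.2919) = 0.9814.

Step 4 — take square root: d = √(0.9814) ≈ 0.9906.

d(x, mu) = √(0.9814) ≈ 0.9906


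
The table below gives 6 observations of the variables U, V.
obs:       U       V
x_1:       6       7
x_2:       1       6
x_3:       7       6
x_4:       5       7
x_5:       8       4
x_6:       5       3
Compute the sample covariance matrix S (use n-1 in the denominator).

Step 1 — column means:
  mean(U) = (6 + 1 + 7 + 5 + 8 + 5) / 6 = 32/6 = 5.3333
  mean(V) = (7 + 6 + 6 + 7 + 4 + 3) / 6 = 33/6 = 5.5

Step 2 — sample covariance S[i,j] = (1/(n-1)) · Σ_k (x_{k,i} - mean_i) · (x_{k,j} - mean_j), with n-1 = 5.
  S[U,U] = ((0.6667)·(0.6667) + (-4.3333)·(-4.3333) + (1.6667)·(1.6667) + (-0.3333)·(-0.3333) + (2.6667)·(2.6667) + (-0.3333)·(-0.3333)) / 5 = 29.3333/5 = 5.8667
  S[U,V] = ((0.6667)·(1.5) + (-4.3333)·(0.5) + (1.6667)·(0.5) + (-0.3333)·(1.5) + (2.6667)·(-1.5) + (-0.3333)·(-2.5)) / 5 = -4/5 = -0.8
  S[V,V] = ((1.5)·(1.5) + (0.5)·(0.5) + (0.5)·(0.5) + (1.5)·(1.5) + (-1.5)·(-1.5) + (-2.5)·(-2.5)) / 5 = 13.5/5 = 2.7

S is symmetric (S[j,i] = S[i,j]). Assembling:

S = [[5.8667, -0.8],
 [-0.8, 2.7]]


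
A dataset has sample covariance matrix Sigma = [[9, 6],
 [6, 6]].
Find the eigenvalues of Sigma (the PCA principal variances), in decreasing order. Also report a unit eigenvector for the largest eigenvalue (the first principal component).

Step 1 — characteristic polynomial of 2×2 Sigma:
  det(Sigma - λI) = λ² - trace · λ + det = 0.
  trace = 9 + 6 = 15, det = 9·6 - (6)² = 18.
Step 2 — discriminant:
  Δ = trace² - 4·det = 225 - 72 = 153.
Step 3 — eigenvalues:
  λ = (trace ± √Δ)/2 = (15 ± 12.3693)/2,
  λ_1 = 13.6847,  λ_2 = 1.3153.

Step 4 — unit eigenvector for λ_1: solve (Sigma - λ_1 I)v = 0. First row:
  (9 - 13.6847)·v_x + (6)·v_y = 0, i.e. (-4.6847)·v_x + (6)·v_y = 0,
  so v ∝ (b, λ_1 - a) = (6, 4.6847) = u.
  ||u|| = √((6)² + (4.6847)²) = √(57.946) ≈ 7.6122,
  v_1 = u/||u|| ≈ (0.7882, 0.6154) (||v_1|| = 1).

λ_1 = 13.6847,  λ_2 = 1.3153;  v_1 ≈ (0.7882, 0.6154)


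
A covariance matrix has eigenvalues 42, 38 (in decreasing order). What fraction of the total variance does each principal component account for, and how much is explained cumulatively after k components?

Step 1 — total variance = trace(Sigma) = Σ λ_i = 42 + 38 = 80.

Step 2 — fraction explained by component i = λ_i / Σ λ:
  PC1: 42/80 = 0.525
  PC2: 38/80 = 0.475

Step 3 — cumulative fraction after k components = (λ_1 + ... + λ_k) / Σ λ:
  k = 1: 42/80 = 0.525
  k = 2: (42 + 38)/80 = 80/80 = 1

Summary (fraction, with percent):

explained: PC1 0.525 (52.5%), PC2 0.475 (47.5%);  cumulative: 0.525, 1


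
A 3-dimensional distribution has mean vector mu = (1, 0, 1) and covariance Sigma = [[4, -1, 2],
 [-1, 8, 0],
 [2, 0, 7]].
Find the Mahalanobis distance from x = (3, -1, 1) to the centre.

Step 1 — centre the observation: (x - mu) = (2, -1, 0).

Step 2 — invert Sigma (cofactor / det for 3×3, or solve directly):
  Sigma^{-1} = [[0.3027, 0.0378, -0.0865],
 [0.0378, 0.1297, -0.0108],
 [-0.0865, -0.0108, 0.1676]].

Step 3 — form the quadratic (x - mu)^T · Sigma^{-1} · (x - mu):
  Sigma^{-1} · (x - mu) = (0.5676, -0.0541, -0.1622).
  (x - mu)^T · [Sigma^{-1} · (x - mu)] = (2)·(0.5676) + (-1)·(-0.0541) + (0)·(-0.1622) = 1.1892.

Step 4 — take square root: d = √(1.1892) ≈ 1.0905.

d(x, mu) = √(1.1892) ≈ 1.0905


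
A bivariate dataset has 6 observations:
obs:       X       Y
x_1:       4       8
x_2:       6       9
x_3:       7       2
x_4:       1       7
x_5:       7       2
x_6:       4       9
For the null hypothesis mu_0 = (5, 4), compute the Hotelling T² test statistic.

Step 1 — sample mean vector:
  mean(X) = (4 + 6 + 7 + 1 + 7 + 4) / 6 = 29/6 = 4.8333
  mean(Y) = (8 + 9 + 2 + 7 + 2 + 9) / 6 = 37/6 = 6.1667
  x̄ = (4.8333, 6.1667),  deviation x̄ - mu_0 = (4.8333, 6.1667) - (5, 4) = (-0.1667, 2.1667).

Step 2 — sample covariance matrix, S[i,j] = (1/(n-1)) · Σ_k (x_{k,i} - mean_i) · (x_{k,j} - mean_j), divisor n-1 = 5:
  S[X,X] = ((-0.8333)·(-0.8333) + (1.1667)·(1.1667) + (2.1667)·(2.1667) + (-3.8333)·(-3.8333) + (2.1667)·(2.1667) + (-0.8333)·(-0.8333)) / 5 = 26.8333/5 = 5.3667
  S[X,Y] = ((-0.8333)·(1.8333) + (1.1667)·(2.8333) + (2.1667)·(-4.1667) + (-3.8333)·(0.8333) + (2.1667)·(-4.1667) + (-0.8333)·(2.8333)) / 5 = -21.8333/5 = -4.3667
  S[Y,Y] = ((1.8333)·(1.8333) + (2.8333)·(2.8333) + (-4.1667)·(-4.1667) + (0.8333)·(0.8333) + (-4.1667)·(-4.1667) + (2.8333)·(2.8333)) / 5 = 54.8333/5 = 10.9667
  S = [[5.3667, -4.3667],
 [-4.3667, 10.9667]].

Step 3 — invert S. det(S) = 5.3667·10.9667 - (-4.3667)² = 39.7867.
  S^{-1} = (1/det) · [[d, -b], [-b, a]] = [[0.2756, 0.1098],
 [0.1098, 0.1349]].

Step 4 — quadratic form (x̄ - mu_0)^T · S^{-1} · (x̄ - mu_0):
  S^{-1} · (x̄ - mu_0) = (0.1919, 0.274),
  (x̄ - mu_0)^T · [...] = (-0.1667)·(0.1919) + (2.1667)·(0.274) = 0.5616.

Step 5 — scale by n: T² = 6 · 0.5616 = 3.3696.

T² ≈ 3.3696


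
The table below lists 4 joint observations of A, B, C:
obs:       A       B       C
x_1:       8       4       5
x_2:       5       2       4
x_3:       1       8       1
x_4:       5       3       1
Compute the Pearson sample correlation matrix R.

Step 1 — column means:
  mean(A) = (8 + 5 + 1 + 5) / 4 = 19/4 = 4.75
  mean(B) = (4 + 2 + 8 + 3) / 4 = 17/4 = 4.25
  mean(C) = (5 + 4 + 1 + 1) / 4 = 11/4 = 2.75

Step 2 — sample variances and covariances s[i,j] = (1/(n-1)) · Σ_k (x_{k,i} - mean_i) · (x_{k,j} - mean_j), with n-1 = 3:
  s[A,A] = ((3.25)·(3.25) + (0.25)·(0.25) + (-3.75)·(-3.75) + (0.25)·(0.25)) / 3 = 24.75/3 = 8.25
  s[A,B] = ((3.25)·(-0.25) + (0.25)·(-2.25) + (-3.75)·(3.75) + (0.25)·(-1.25)) / 3 = -15.75/3 = -5.25
  s[A,C] = ((3.25)·(2.25) + (0.25)·(1.25) + (-3.75)·(-1.75) + (0.25)·(-1.75)) / 3 = 13.75/3 = 4.5833
  s[B,B] = ((-0.25)·(-0.25) + (-2.25)·(-2.25) + (3.75)·(3.75) + (-1.25)·(-1.25)) / 3 = 20.75/3 = 6.9167
  s[B,C] = ((-0.25)·(2.25) + (-2.25)·(1.25) + (3.75)·(-1.75) + (-1.25)·(-1.75)) / 3 = -7.75/3 = -2.5833
  s[C,C] = ((2.25)·(2.25) + (1.25)·(1.25) + (-1.75)·(-1.75) + (-1.75)·(-1.75)) / 3 = 12.75/3 = 4.25
  Sample standard deviations s_i = √(s[i,i]):
  s(A) = √(8.25) = 2.8723
  s(B) = √(6.9167) = 2.63
  s(C) = √(4.25) = 2.0616

Step 3 — r_{ij} = s_{ij} / (s_i · s_j):
  r[A,A] = 1 (diagonal).
  r[A,B] = -5.25 / (2.8723 · 2.63) = -5.25 / 7.554 = -0.695
  r[A,C] = 4.5833 / (2.8723 · 2.0616) = 4.5833 / 5.9214 = 0.774
  r[B,B] = 1 (diagonal).
  r[B,C] = -2.5833 / (2.63 · 2.0616) = -2.5833 / 5.4218 = -0.4765
  r[C,C] = 1 (diagonal).

R is symmetric with unit diagonal. Assembling:

R = [[1, -0.695, 0.774],
 [-0.695, 1, -0.4765],
 [0.774, -0.4765, 1]]


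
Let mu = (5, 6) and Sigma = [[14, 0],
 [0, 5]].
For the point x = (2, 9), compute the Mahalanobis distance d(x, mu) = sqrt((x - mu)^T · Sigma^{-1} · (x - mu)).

Step 1 — centre the observation: (x - mu) = (-3, 3).

Step 2 — invert Sigma. det(Sigma) = 14·5 - (0)² = 70.
  Sigma^{-1} = (1/det) · [[d, -b], [-b, a]] = [[0.0714, 0],
 [0, 0.2]].

Step 3 — form the quadratic (x - mu)^T · Sigma^{-1} · (x - mu):
  Sigma^{-1} · (x - mu) = (-0.2143, 0.6).
  (x - mu)^T · [Sigma^{-1} · (x - mu)] = (-3)·(-0.2143) + (3)·(0.6) = 2.4429.

Step 4 — take square root: d = √(2.4429) ≈ 1.563.

d(x, mu) = √(2.4429) ≈ 1.563


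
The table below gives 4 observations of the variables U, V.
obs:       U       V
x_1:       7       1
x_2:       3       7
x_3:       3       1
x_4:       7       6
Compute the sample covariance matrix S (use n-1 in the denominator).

Step 1 — column means:
  mean(U) = (7 + 3 + 3 + 7) / 4 = 20/4 = 5
  mean(V) = (1 + 7 + 1 + 6) / 4 = 15/4 = 3.75

Step 2 — sample covariance S[i,j] = (1/(n-1)) · Σ_k (x_{k,i} - mean_i) · (x_{k,j} - mean_j), with n-1 = 3.
  S[U,U] = ((2)·(2) + (-2)·(-2) + (-2)·(-2) + (2)·(2)) / 3 = 16/3 = 5.3333
  S[U,V] = ((2)·(-2.75) + (-2)·(3.25) + (-2)·(-2.75) + (2)·(2.25)) / 3 = -2/3 = -0.6667
  S[V,V] = ((-2.75)·(-2.75) + (3.25)·(3.25) + (-2.75)·(-2.75) + (2.25)·(2.25)) / 3 = 30.75/3 = 10.25

S is symmetric (S[j,i] = S[i,j]). Assembling:

S = [[5.3333, -0.6667],
 [-0.6667, 10.25]]


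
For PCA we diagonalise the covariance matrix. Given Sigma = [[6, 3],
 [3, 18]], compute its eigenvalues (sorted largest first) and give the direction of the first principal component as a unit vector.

Step 1 — characteristic polynomial of 2×2 Sigma:
  det(Sigma - λI) = λ² - trace · λ + det = 0.
  trace = 6 + 18 = 24, det = 6·18 - (3)² = 99.
Step 2 — discriminant:
  Δ = trace² - 4·det = 576 - 396 = 180.
Step 3 — eigenvalues:
  λ = (trace ± √Δ)/2 = (24 ± 13.4164)/2,
  λ_1 = 18.7082,  λ_2 = 5.2918.

Step 4 — unit eigenvector for λ_1: solve (Sigma - λ_1 I)v = 0. First row:
  (6 - 18.7082)·v_x + (3)·v_y = 0, i.e. (-12.7082)·v_x + (3)·v_y = 0,
  so v ∝ (b, λ_1 - a) = (3, 12.7082) = u.
  ||u|| = √((3)² + (12.7082)²) = √(170.4984) ≈ 13.0575,
  v_1 = u/||u|| ≈ (0.2298, 0.9732) (||v_1|| = 1).

λ_1 = 18.7082,  λ_2 = 5.2918;  v_1 ≈ (0.2298, 0.9732)


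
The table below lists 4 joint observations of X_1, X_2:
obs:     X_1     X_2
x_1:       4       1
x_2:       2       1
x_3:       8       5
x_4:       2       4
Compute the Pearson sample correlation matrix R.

Step 1 — column means:
  mean(X_1) = (4 + 2 + 8 + 2) / 4 = 16/4 = 4
  mean(X_2) = (1 + 1 + 5 + 4) / 4 = 11/4 = 2.75

Step 2 — sample variances and covariances s[i,j] = (1/(n-1)) · Σ_k (x_{k,i} - mean_i) · (x_{k,j} - mean_j), with n-1 = 3:
  s[X_1,X_1] = ((0)·(0) + (-2)·(-2) + (4)·(4) + (-2)·(-2)) / 3 = 24/3 = 8
  s[X_1,X_2] = ((0)·(-1.75) + (-2)·(-1.75) + (4)·(2.25) + (-2)·(1.25)) / 3 = 10/3 = 3.3333
  s[X_2,X_2] = ((-1.75)·(-1.75) + (-1.75)·(-1.75) + (2.25)·(2.25) + (1.25)·(1.25)) / 3 = 12.75/3 = 4.25
  Sample standard deviations s_i = √(s[i,i]):
  s(X_1) = √(8) = 2.8284
  s(X_2) = √(4.25) = 2.0616

Step 3 — r_{ij} = s_{ij} / (s_i · s_j):
  r[X_1,X_1] = 1 (diagonal).
  r[X_1,X_2] = 3.3333 / (2.8284 · 2.0616) = 3.3333 / 5.831 = 0.5717
  r[X_2,X_2] = 1 (diagonal).

R is symmetric with unit diagonal. Assembling:

R = [[1, 0.5717],
 [0.5717, 1]]


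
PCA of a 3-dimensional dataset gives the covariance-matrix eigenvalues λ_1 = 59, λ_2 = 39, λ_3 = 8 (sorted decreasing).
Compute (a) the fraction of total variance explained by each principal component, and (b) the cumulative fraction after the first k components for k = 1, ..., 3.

Step 1 — total variance = trace(Sigma) = Σ λ_i = 59 + 39 + 8 = 106.

Step 2 — fraction explained by component i = λ_i / Σ λ:
  PC1: 59/106 = 0.5566
  PC2: 39/106 = 0.3679
  PC3: 8/106 = 0.0755

Step 3 — cumulative fraction after k components = (λ_1 + ... + λ_k) / Σ λ:
  k = 1: 59/106 = 0.5566
  k = 2: (59 + 39)/106 = 98/106 = 0.9245
  k = 3: (59 + 39 + 8)/106 = 106/106 = 1

Summary (fraction, with percent):

explained: PC1 0.5566 (55.66%), PC2 0.3679 (36.79%), PC3 0.0755 (7.55%);  cumulative: 0.5566, 0.9245, 1


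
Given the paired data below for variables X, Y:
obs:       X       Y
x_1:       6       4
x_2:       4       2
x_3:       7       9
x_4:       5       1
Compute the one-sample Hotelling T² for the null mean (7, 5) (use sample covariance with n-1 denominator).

Step 1 — sample mean vector:
  mean(X) = (6 + 4 + 7 + 5) / 4 = 22/4 = 5.5
  mean(Y) = (4 + 2 + 9 + 1) / 4 = 16/4 = 4
  x̄ = (5.5, 4),  deviation x̄ - mu_0 = (5.5, 4) - (7, 5) = (-1.5, -1).

Step 2 — sample covariance matrix, S[i,j] = (1/(n-1)) · Σ_k (x_{k,i} - mean_i) · (x_{k,j} - mean_j), divisor n-1 = 3:
  S[X,X] = ((0.5)·(0.5) + (-1.5)·(-1.5) + (1.5)·(1.5) + (-0.5)·(-0.5)) / 3 = 5/3 = 1.6667
  S[X,Y] = ((0.5)·(0) + (-1.5)·(-2) + (1.5)·(5) + (-0.5)·(-3)) / 3 = 12/3 = 4
  S[Y,Y] = ((0)·(0) + (-2)·(-2) + (5)·(5) + (-3)·(-3)) / 3 = 38/3 = 12.6667
  S = [[1.6667, 4],
 [4, 12.6667]].

Step 3 — invert S. det(S) = 1.6667·12.6667 - (4)² = 5.1111.
  S^{-1} = (1/det) · [[d, -b], [-b, a]] = [[2.4783, -0.7826],
 [-0.7826, 0.3261]].

Step 4 — quadratic form (x̄ - mu_0)^T · S^{-1} · (x̄ - mu_0):
  S^{-1} · (x̄ - mu_0) = (-2.9348, 0.8478),
  (x̄ - mu_0)^T · [...] = (-1.5)·(-2.9348) + (-1)·(0.8478) = 3.5543.

Step 5 — scale by n: T² = 4 · 3.5543 = 14.2174.

T² ≈ 14.2174


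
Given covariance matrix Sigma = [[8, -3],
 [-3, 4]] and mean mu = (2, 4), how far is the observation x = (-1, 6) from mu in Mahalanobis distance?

Step 1 — centre the observation: (x - mu) = (-3, 2).

Step 2 — invert Sigma. det(Sigma) = 8·4 - (-3)² = 23.
  Sigma^{-1} = (1/det) · [[d, -b], [-b, a]] = [[0.1739, 0.1304],
 [0.1304, 0.3478]].

Step 3 — form the quadratic (x - mu)^T · Sigma^{-1} · (x - mu):
  Sigma^{-1} · (x - mu) = (-0.2609, 0.3043).
  (x - mu)^T · [Sigma^{-1} · (x - mu)] = (-3)·(-0.2609) + (2)·(0.3043) = 1.3913.

Step 4 — take square root: d = √(1.3913) ≈ 1.1795.

d(x, mu) = √(1.3913) ≈ 1.1795


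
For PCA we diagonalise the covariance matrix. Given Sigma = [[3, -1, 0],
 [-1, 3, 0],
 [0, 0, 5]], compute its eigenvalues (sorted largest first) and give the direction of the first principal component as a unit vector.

Step 1 — characteristic polynomial p(λ) = det(λI - Sigma) = λ³ - tr·λ² + c_1·λ - det, where tr = trace, c_1 = sum of the principal 2×2 minors, det = det(Sigma):
  tr = 3 + 3 + 5 = 11,
  c_1 = (3·3 - (-1)²) + (3·5 - (0)²) + (3·5 - (0)²) = 8 + 15 + 15 = 38,
  det = 3·(3·5 - (0)²) - (-1)·((-1)·5 - (0)·(0)) + (0)·((-1)·(0) - 3·(0)) = 3·(15) - (-1)·(-5) + (0)·(0) = 40.
  So p(λ) = λ³ - 11λ² + 38λ - 40.
Step 2 — look for an integer root (rational root theorem: any rational root is an integer divisor of 40). Testing λ = 2:
  p(2) = 8 - 44 + 76 - 40 = 0  ✓
  Dividing out (λ - 2): p(λ) = (λ - 2)(λ² - 9λ + 20).
Step 3 — remaining eigenvalues from the quadratic λ² - 9λ + 20 = 0:
  Δ = 9² - 4·20 = 81 - 80 = 1,  λ = (9 ± √1)/2 = (9 ± 1)/2 = 5 or 4.
  Sorted: λ_1 = 5,  λ_2 = 4,  λ_3 = 2  (check: sum = 11 = tr ✓).

Step 4 — unit eigenvector for λ_1 = 5: v spans the null space of (Sigma - λ_1 I), whose rows are
  r_1 = (-2, -1, 0),  r_2 = (-1, -2, 0),  r_3 = (0, 0, 0).
  v is orthogonal to every row, so take v ∝ r_1 × r_2 = ((-1)·(0) - (0)·(-2), (0)·(-1) - (-2)·(0), (-2)·(-2) - (-1)·(-1)) = (0, 0, 3).
  Rescale (divide by 3): u = (0, 0, 1).
  ||u|| = √((0)² + (0)² + (1)²) = √(1) = 1,  v_1 = u/||u|| ≈ (0, 0, 1) (||v_1|| = 1).

λ_1 = 5,  λ_2 = 4,  λ_3 = 2;  v_1 ≈ (0, 0, 1)


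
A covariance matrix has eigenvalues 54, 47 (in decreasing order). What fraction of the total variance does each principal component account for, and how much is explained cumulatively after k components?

Step 1 — total variance = trace(Sigma) = Σ λ_i = 54 + 47 = 101.

Step 2 — fraction explained by component i = λ_i / Σ λ:
  PC1: 54/101 = 0.5347
  PC2: 47/101 = 0.4653

Step 3 — cumulative fraction after k components = (λ_1 + ... + λ_k) / Σ λ:
  k = 1: 54/101 = 0.5347
  k = 2: (54 + 47)/101 = 101/101 = 1

Summary (fraction, with percent):

explained: PC1 0.5347 (53.47%), PC2 0.4653 (46.53%);  cumulative: 0.5347, 1


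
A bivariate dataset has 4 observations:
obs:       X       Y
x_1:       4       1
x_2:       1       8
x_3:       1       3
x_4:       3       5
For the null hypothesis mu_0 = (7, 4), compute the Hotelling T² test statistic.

Step 1 — sample mean vector:
  mean(X) = (4 + 1 + 1 + 3) / 4 = 9/4 = 2.25
  mean(Y) = (1 + 8 + 3 + 5) / 4 = 17/4 = 4.25
  x̄ = (2.25, 4.25),  deviation x̄ - mu_0 = (2.25, 4.25) - (7, 4) = (-4.75, 0.25).

Step 2 — sample covariance matrix, S[i,j] = (1/(n-1)) · Σ_k (x_{k,i} - mean_i) · (x_{k,j} - mean_j), divisor n-1 = 3:
  S[X,X] = ((1.75)·(1.75) + (-1.25)·(-1.25) + (-1.25)·(-1.25) + (0.75)·(0.75)) / 3 = 6.75/3 = 2.25
  S[X,Y] = ((1.75)·(-3.25) + (-1.25)·(3.75) + (-1.25)·(-1.25) + (0.75)·(0.75)) / 3 = -8.25/3 = -2.75
  S[Y,Y] = ((-3.25)·(-3.25) + (3.75)·(3.75) + (-1.25)·(-1.25) + (0.75)·(0.75)) / 3 = 26.75/3 = 8.9167
  S = [[2.25, -2.75],
 [-2.75, 8.9167]].

Step 3 — invert S. det(S) = 2.25·8.9167 - (-2.75)² = 12.5.
  S^{-1} = (1/det) · [[d, -b], [-b, a]] = [[0.7133, 0.22],
 [0.22, 0.18]].

Step 4 — quadratic form (x̄ - mu_0)^T · S^{-1} · (x̄ - mu_0):
  S^{-1} · (x̄ - mu_0) = (-3.3333, -1),
  (x̄ - mu_0)^T · [...] = (-4.75)·(-3.3333) + (0.25)·(-1) = 15.5833.

Step 5 — scale by n: T² = 4 · 15.5833 = 62.3333.

T² ≈ 62.3333


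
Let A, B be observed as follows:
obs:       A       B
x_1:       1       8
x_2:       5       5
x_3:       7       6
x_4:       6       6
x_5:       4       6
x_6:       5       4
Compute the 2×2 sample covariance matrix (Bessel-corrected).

Step 1 — column means:
  mean(A) = (1 + 5 + 7 + 6 + 4 + 5) / 6 = 28/6 = 4.6667
  mean(B) = (8 + 5 + 6 + 6 + 6 + 4) / 6 = 35/6 = 5.8333

Step 2 — sample covariance S[i,j] = (1/(n-1)) · Σ_k (x_{k,i} - mean_i) · (x_{k,j} - mean_j), with n-1 = 5.
  S[A,A] = ((-3.6667)·(-3.6667) + (0.3333)·(0.3333) + (2.3333)·(2.3333) + (1.3333)·(1.3333) + (-0.6667)·(-0.6667) + (0.3333)·(0.3333)) / 5 = 21.3333/5 = 4.2667
  S[A,B] = ((-3.6667)·(2.1667) + (0.3333)·(-0.8333) + (2.3333)·(0.1667) + (1.3333)·(0.1667) + (-0.6667)·(0.1667) + (0.3333)·(-1.8333)) / 5 = -8.3333/5 = -1.6667
  S[B,B] = ((2.1667)·(2.1667) + (-0.8333)·(-0.8333) + (0.1667)·(0.1667) + (0.1667)·(0.1667) + (0.1667)·(0.1667) + (-1.8333)·(-1.8333)) / 5 = 8.8333/5 = 1.7667

S is symmetric (S[j,i] = S[i,j]). Assembling:

S = [[4.2667, -1.6667],
 [-1.6667, 1.7667]]


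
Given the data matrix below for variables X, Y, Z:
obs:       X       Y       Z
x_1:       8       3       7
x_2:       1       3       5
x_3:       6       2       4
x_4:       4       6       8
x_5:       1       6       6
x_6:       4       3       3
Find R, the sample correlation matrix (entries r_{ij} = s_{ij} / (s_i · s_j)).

Step 1 — column means:
  mean(X) = (8 + 1 + 6 + 4 + 1 + 4) / 6 = 24/6 = 4
  mean(Y) = (3 + 3 + 2 + 6 + 6 + 3) / 6 = 23/6 = 3.8333
  mean(Z) = (7 + 5 + 4 + 8 + 6 + 3) / 6 = 33/6 = 5.5

Step 2 — sample variances and covariances s[i,j] = (1/(n-1)) · Σ_k (x_{k,i} - mean_i) · (x_{k,j} - mean_j), with n-1 = 5:
  s[X,X] = ((4)·(4) + (-3)·(-3) + (2)·(2) + (0)·(0) + (-3)·(-3) + (0)·(0)) / 5 = 38/5 = 7.6
  s[X,Y] = ((4)·(-0.8333) + (-3)·(-0.8333) + (2)·(-1.8333) + (0)·(2.1667) + (-3)·(2.1667) + (0)·(-0.8333)) / 5 = -11/5 = -2.2
  s[X,Z] = ((4)·(1.5) + (-3)·(-0.5) + (2)·(-1.5) + (0)·(2.5) + (-3)·(0.5) + (0)·(-2.5)) / 5 = 3/5 = 0.6
  s[Y,Y] = ((-0.8333)·(-0.8333) + (-0.8333)·(-0.8333) + (-1.8333)·(-1.8333) + (2.1667)·(2.1667) + (2.1667)·(2.1667) + (-0.8333)·(-0.8333)) / 5 = 14.8333/5 = 2.9667
  s[Y,Z] = ((-0.8333)·(1.5) + (-0.8333)·(-0.5) + (-1.8333)·(-1.5) + (2.1667)·(2.5) + (2.1667)·(0.5) + (-0.8333)·(-2.5)) / 5 = 10.5/5 = 2.1
  s[Z,Z] = ((1.5)·(1.5) + (-0.5)·(-0.5) + (-1.5)·(-1.5) + (2.5)·(2.5) + (0.5)·(0.5) + (-2.5)·(-2.5)) / 5 = 17.5/5 = 3.5
  Sample standard deviations s_i = √(s[i,i]):
  s(X) = √(7.6) = 2.7568
  s(Y) = √(2.9667) = 1.7224
  s(Z) = √(3.5) = 1.8708

Step 3 — r_{ij} = s_{ij} / (s_i · s_j):
  r[X,X] = 1 (diagonal).
  r[X,Y] = -2.2 / (2.7568 · 1.7224) = -2.2 / 4.7483 = -0.4633
  r[X,Z] = 0.6 / (2.7568 · 1.8708) = 0.6 / 5.1575 = 0.1163
  r[Y,Y] = 1 (diagonal).
  r[Y,Z] = 2.1 / (1.7224 · 1.8708) = 2.1 / 3.2223 = 0.6517
  r[Z,Z] = 1 (diagonal).

R is symmetric with unit diagonal. Assembling:

R = [[1, -0.4633, 0.1163],
 [-0.4633, 1, 0.6517],
 [0.1163, 0.6517, 1]]


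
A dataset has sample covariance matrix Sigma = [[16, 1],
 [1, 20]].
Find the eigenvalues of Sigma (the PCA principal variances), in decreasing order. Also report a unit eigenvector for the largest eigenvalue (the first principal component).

Step 1 — characteristic polynomial of 2×2 Sigma:
  det(Sigma - λI) = λ² - trace · λ + det = 0.
  trace = 16 + 20 = 36, det = 16·20 - (1)² = 319.
Step 2 — discriminant:
  Δ = trace² - 4·det = 1296 - 1276 = 20.
Step 3 — eigenvalues:
  λ = (trace ± √Δ)/2 = (36 ± 4.4721)/2,
  λ_1 = 20.2361,  λ_2 = 15.7639.

Step 4 — unit eigenvector for λ_1: solve (Sigma - λ_1 I)v = 0. First row:
  (16 - 20.2361)·v_x + (1)·v_y = 0, i.e. (-4.2361)·v_x + (1)·v_y = 0,
  so v ∝ (b, λ_1 - a) = (1, 4.2361) = u.
  ||u|| = √((1)² + (4.2361)²) = √(18.9443) ≈ 4.3525,
  v_1 = u/||u|| ≈ (0.2298, 0.9732) (||v_1|| = 1).

λ_1 = 20.2361,  λ_2 = 15.7639;  v_1 ≈ (0.2298, 0.9732)


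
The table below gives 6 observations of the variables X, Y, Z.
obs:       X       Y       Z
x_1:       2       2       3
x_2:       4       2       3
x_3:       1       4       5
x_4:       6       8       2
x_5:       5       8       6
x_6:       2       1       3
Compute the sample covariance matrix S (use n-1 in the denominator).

Step 1 — column means:
  mean(X) = (2 + 4 + 1 + 6 + 5 + 2) / 6 = 20/6 = 3.3333
  mean(Y) = (2 + 2 + 4 + 8 + 8 + 1) / 6 = 25/6 = 4.1667
  mean(Z) = (3 + 3 + 5 + 2 + 6 + 3) / 6 = 22/6 = 3.6667

Step 2 — sample covariance S[i,j] = (1/(n-1)) · Σ_k (x_{k,i} - mean_i) · (x_{k,j} - mean_j), with n-1 = 5.
  S[X,X] = ((-1.3333)·(-1.3333) + (0.6667)·(0.6667) + (-2.3333)·(-2.3333) + (2.6667)·(2.6667) + (1.6667)·(1.6667) + (-1.3333)·(-1.3333)) / 5 = 19.3333/5 = 3.8667
  S[X,Y] = ((-1.3333)·(-2.1667) + (0.6667)·(-2.1667) + (-2.3333)·(-0.1667) + (2.6667)·(3.8333) + (1.6667)·(3.8333) + (-1.3333)·(-3.1667)) / 5 = 22.6667/5 = 4.5333
  S[X,Z] = ((-1.3333)·(-0.6667) + (0.6667)·(-0.6667) + (-2.3333)·(1.3333) + (2.6667)·(-1.6667) + (1.6667)·(2.3333) + (-1.3333)·(-0.6667)) / 5 = -2.3333/5 = -0.4667
  S[Y,Y] = ((-2.1667)·(-2.1667) + (-2.1667)·(-2.1667) + (-0.1667)·(-0.1667) + (3.8333)·(3.8333) + (3.8333)·(3.8333) + (-3.1667)·(-3.1667)) / 5 = 48.8333/5 = 9.7667
  S[Y,Z] = ((-2.1667)·(-0.6667) + (-2.1667)·(-0.6667) + (-0.1667)·(1.3333) + (3.8333)·(-1.6667) + (3.8333)·(2.3333) + (-3.1667)·(-0.6667)) / 5 = 7.3333/5 = 1.4667
  S[Z,Z] = ((-0.6667)·(-0.6667) + (-0.6667)·(-0.6667) + (1.3333)·(1.3333) + (-1.6667)·(-1.6667) + (2.3333)·(2.3333) + (-0.6667)·(-0.6667)) / 5 = 11.3333/5 = 2.2667

S is symmetric (S[j,i] = S[i,j]). Assembling:

S = [[3.8667, 4.5333, -0.4667],
 [4.5333, 9.7667, 1.4667],
 [-0.4667, 1.4667, 2.2667]]


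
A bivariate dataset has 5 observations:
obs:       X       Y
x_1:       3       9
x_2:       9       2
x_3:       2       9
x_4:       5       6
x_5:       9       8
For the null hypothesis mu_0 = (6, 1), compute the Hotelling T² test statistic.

Step 1 — sample mean vector:
  mean(X) = (3 + 9 + 2 + 5 + 9) / 5 = 28/5 = 5.6
  mean(Y) = (9 + 2 + 9 + 6 + 8) / 5 = 34/5 = 6.8
  x̄ = (5.6, 6.8),  deviation x̄ - mu_0 = (5.6, 6.8) - (6, 1) = (-0.4, 5.8).

Step 2 — sample covariance matrix, S[i,j] = (1/(n-1)) · Σ_k (x_{k,i} - mean_i) · (x_{k,j} - mean_j), divisor n-1 = 4:
  S[X,X] = ((-2.6)·(-2.6) + (3.4)·(3.4) + (-3.6)·(-3.6) + (-0.6)·(-0.6) + (3.4)·(3.4)) / 4 = 43.2/4 = 10.8
  S[X,Y] = ((-2.6)·(2.2) + (3.4)·(-4.8) + (-3.6)·(2.2) + (-0.6)·(-0.8) + (3.4)·(1.2)) / 4 = -25.4/4 = -6.35
  S[Y,Y] = ((2.2)·(2.2) + (-4.8)·(-4.8) + (2.2)·(2.2) + (-0.8)·(-0.8) + (1.2)·(1.2)) / 4 = 34.8/4 = 8.7
  S = [[10.8, -6.35],
 [-6.35, 8.7]].

Step 3 — invert S. det(S) = 10.8·8.7 - (-6.35)² = 53.6375.
  S^{-1} = (1/det) · [[d, -b], [-b, a]] = [[0.1622, 0.1184],
 [0.1184, 0.2014]].

Step 4 — quadratic form (x̄ - mu_0)^T · S^{-1} · (x̄ - mu_0):
  S^{-1} · (x̄ - mu_0) = (0.6218, 1.1205),
  (x̄ - mu_0)^T · [...] = (-0.4)·(0.6218) + (5.8)·(1.1205) = 6.2501.

Step 5 — scale by n: T² = 5 · 6.2501 = 31.2505.

T² ≈ 31.2505


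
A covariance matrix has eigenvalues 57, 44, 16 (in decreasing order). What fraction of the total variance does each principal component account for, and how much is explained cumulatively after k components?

Step 1 — total variance = trace(Sigma) = Σ λ_i = 57 + 44 + 16 = 117.

Step 2 — fraction explained by component i = λ_i / Σ λ:
  PC1: 57/117 = 0.4872
  PC2: 44/117 = 0.3761
  PC3: 16/117 = 0.1368

Step 3 — cumulative fraction after k components = (λ_1 + ... + λ_k) / Σ λ:
  k = 1: 57/117 = 0.4872
  k = 2: (57 + 44)/117 = 101/117 = 0.8632
  k = 3: (57 + 44 + 16)/117 = 117/117 = 1

Summary (fraction, with percent):

explained: PC1 0.4872 (48.72%), PC2 0.3761 (37.61%), PC3 0.1368 (13.68%);  cumulative: 0.4872, 0.8632, 1


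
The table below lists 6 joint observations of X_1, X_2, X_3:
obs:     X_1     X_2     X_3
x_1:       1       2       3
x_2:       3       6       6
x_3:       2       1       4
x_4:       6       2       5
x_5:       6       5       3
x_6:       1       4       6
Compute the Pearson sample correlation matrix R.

Step 1 — column means:
  mean(X_1) = (1 + 3 + 2 + 6 + 6 + 1) / 6 = 19/6 = 3.1667
  mean(X_2) = (2 + 6 + 1 + 2 + 5 + 4) / 6 = 20/6 = 3.3333
  mean(X_3) = (3 + 6 + 4 + 5 + 3 + 6) / 6 = 27/6 = 4.5

Step 2 — sample variances and covariances s[i,j] = (1/(n-1)) · Σ_k (x_{k,i} - mean_i) · (x_{k,j} - mean_j), with n-1 = 5:
  s[X_1,X_1] = ((-2.1667)·(-2.1667) + (-0.1667)·(-0.1667) + (-1.1667)·(-1.1667) + (2.8333)·(2.8333) + (2.8333)·(2.8333) + (-2.1667)·(-2.1667)) / 5 = 26.8333/5 = 5.3667
  s[X_1,X_2] = ((-2.1667)·(-1.3333) + (-0.1667)·(2.6667) + (-1.1667)·(-2.3333) + (2.8333)·(-1.3333) + (2.8333)·(1.6667) + (-2.1667)·(0.6667)) / 5 = 4.6667/5 = 0.9333
  s[X_1,X_3] = ((-2.1667)·(-1.5) + (-0.1667)·(1.5) + (-1.1667)·(-0.5) + (2.8333)·(0.5) + (2.8333)·(-1.5) + (-2.1667)·(1.5)) / 5 = -2.5/5 = -0.5
  s[X_2,X_2] = ((-1.3333)·(-1.3333) + (2.6667)·(2.6667) + (-2.3333)·(-2.3333) + (-1.3333)·(-1.3333) + (1.6667)·(1.6667) + (0.6667)·(0.6667)) / 5 = 19.3333/5 = 3.8667
  s[X_2,X_3] = ((-1.3333)·(-1.5) + (2.6667)·(1.5) + (-2.3333)·(-0.5) + (-1.3333)·(0.5) + (1.6667)·(-1.5) + (0.6667)·(1.5)) / 5 = 5/5 = 1
  s[X_3,X_3] = ((-1.5)·(-1.5) + (1.5)·(1.5) + (-0.5)·(-0.5) + (0.5)·(0.5) + (-1.5)·(-1.5) + (1.5)·(1.5)) / 5 = 9.5/5 = 1.9
  Sample standard deviations s_i = √(s[i,i]):
  s(X_1) = √(5.3667) = 2.3166
  s(X_2) = √(3.8667) = 1.9664
  s(X_3) = √(1.9) = 1.3784

Step 3 — r_{ij} = s_{ij} / (s_i · s_j):
  r[X_1,X_1] = 1 (diagonal).
  r[X_1,X_2] = 0.9333 / (2.3166 · 1.9664) = 0.9333 / 4.5553 = 0.2049
  r[X_1,X_3] = -0.5 / (2.3166 · 1.3784) = -0.5 / 3.1932 = -0.1566
  r[X_2,X_2] = 1 (diagonal).
  r[X_2,X_3] = 1 / (1.9664 · 1.3784) = 1 / 2.7105 = 0.3689
  r[X_3,X_3] = 1 (diagonal).

R is symmetric with unit diagonal. Assembling:

R = [[1, 0.2049, -0.1566],
 [0.2049, 1, 0.3689],
 [-0.1566, 0.3689, 1]]


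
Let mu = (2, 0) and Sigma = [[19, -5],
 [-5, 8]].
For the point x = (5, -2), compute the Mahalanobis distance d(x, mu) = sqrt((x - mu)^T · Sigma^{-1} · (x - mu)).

Step 1 — centre the observation: (x - mu) = (3, -2).

Step 2 — invert Sigma. det(Sigma) = 19·8 - (-5)² = 127.
  Sigma^{-1} = (1/det) · [[d, -b], [-b, a]] = [[0.063, 0.0394],
 [0.0394, 0.1496]].

Step 3 — form the quadratic (x - mu)^T · Sigma^{-1} · (x - mu):
  Sigma^{-1} · (x - mu) = (0.1102, -0.1811).
  (x - mu)^T · [Sigma^{-1} · (x - mu)] = (3)·(0.1102) + (-2)·(-0.1811) = 0.6929.

Step 4 — take square root: d = √(0.6929) ≈ 0.8324.

d(x, mu) = √(0.6929) ≈ 0.8324


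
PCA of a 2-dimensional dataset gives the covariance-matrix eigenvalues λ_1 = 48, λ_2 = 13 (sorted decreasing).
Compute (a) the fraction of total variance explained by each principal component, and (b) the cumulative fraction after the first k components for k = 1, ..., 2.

Step 1 — total variance = trace(Sigma) = Σ λ_i = 48 + 13 = 61.

Step 2 — fraction explained by component i = λ_i / Σ λ:
  PC1: 48/61 = 0.7869
  PC2: 13/61 = 0.2131

Step 3 — cumulative fraction after k components = (λ_1 + ... + λ_k) / Σ λ:
  k = 1: 48/61 = 0.7869
  k = 2: (48 + 13)/61 = 61/61 = 1

Summary (fraction, with percent):

explained: PC1 0.7869 (78.69%), PC2 0.2131 (21.31%);  cumulative: 0.7869, 1


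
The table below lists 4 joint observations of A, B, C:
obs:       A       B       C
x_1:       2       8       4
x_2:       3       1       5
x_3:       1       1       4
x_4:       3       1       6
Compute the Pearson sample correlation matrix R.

Step 1 — column means:
  mean(A) = (2 + 3 + 1 + 3) / 4 = 9/4 = 2.25
  mean(B) = (8 + 1 + 1 + 1) / 4 = 11/4 = 2.75
  mean(C) = (4 + 5 + 4 + 6) / 4 = 19/4 = 4.75

Step 2 — sample variances and covariances s[i,j] = (1/(n-1)) · Σ_k (x_{k,i} - mean_i) · (x_{k,j} - mean_j), with n-1 = 3:
  s[A,A] = ((-0.25)·(-0.25) + (0.75)·(0.75) + (-1.25)·(-1.25) + (0.75)·(0.75)) / 3 = 2.75/3 = 0.9167
  s[A,B] = ((-0.25)·(5.25) + (0.75)·(-1.75) + (-1.25)·(-1.75) + (0.75)·(-1.75)) / 3 = -1.75/3 = -0.5833
  s[A,C] = ((-0.25)·(-0.75) + (0.75)·(0.25) + (-1.25)·(-0.75) + (0.75)·(1.25)) / 3 = 2.25/3 = 0.75
  s[B,B] = ((5.25)·(5.25) + (-1.75)·(-1.75) + (-1.75)·(-1.75) + (-1.75)·(-1.75)) / 3 = 36.75/3 = 12.25
  s[B,C] = ((5.25)·(-0.75) + (-1.75)·(0.25) + (-1.75)·(-0.75) + (-1.75)·(1.25)) / 3 = -5.25/3 = -1.75
  s[C,C] = ((-0.75)·(-0.75) + (0.25)·(0.25) + (-0.75)·(-0.75) + (1.25)·(1.25)) / 3 = 2.75/3 = 0.9167
  Sample standard deviations s_i = √(s[i,i]):
  s(A) = √(0.9167) = 0.9574
  s(B) = √(12.25) = 3.5
  s(C) = √(0.9167) = 0.9574

Step 3 — r_{ij} = s_{ij} / (s_i · s_j):
  r[A,A] = 1 (diagonal).
  r[A,B] = -0.5833 / (0.9574 · 3.5) = -0.5833 / 3.351 = -0.1741
  r[A,C] = 0.75 / (0.9574 · 0.9574) = 0.75 / 0.9167 = 0.8182
  r[B,B] = 1 (diagonal).
  r[B,C] = -1.75 / (3.5 · 0.9574) = -1.75 / 3.351 = -0.5222
  r[C,C] = 1 (diagonal).

R is symmetric with unit diagonal. Assembling:

R = [[1, -0.1741, 0.8182],
 [-0.1741, 1, -0.5222],
 [0.8182, -0.5222, 1]]


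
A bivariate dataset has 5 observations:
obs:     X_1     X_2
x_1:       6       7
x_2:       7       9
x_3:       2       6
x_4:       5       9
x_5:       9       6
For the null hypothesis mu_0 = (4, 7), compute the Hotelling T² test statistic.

Step 1 — sample mean vector:
  mean(X_1) = (6 + 7 + 2 + 5 + 9) / 5 = 29/5 = 5.8
  mean(X_2) = (7 + 9 + 6 + 9 + 6) / 5 = 37/5 = 7.4
  x̄ = (5.8, 7.4),  deviation x̄ - mu_0 = (5.8, 7.4) - (4, 7) = (1.8, 0.4).

Step 2 — sample covariance matrix, S[i,j] = (1/(n-1)) · Σ_k (x_{k,i} - mean_i) · (x_{k,j} - mean_j), divisor n-1 = 4:
  S[X_1,X_1] = ((0.2)·(0.2) + (1.2)·(1.2) + (-3.8)·(-3.8) + (-0.8)·(-0.8) + (3.2)·(3.2)) / 4 = 26.8/4 = 6.7
  S[X_1,X_2] = ((0.2)·(-0.4) + (1.2)·(1.6) + (-3.8)·(-1.4) + (-0.8)·(1.6) + (3.2)·(-1.4)) / 4 = 1.4/4 = 0.35
  S[X_2,X_2] = ((-0.4)·(-0.4) + (1.6)·(1.6) + (-1.4)·(-1.4) + (1.6)·(1.6) + (-1.4)·(-1.4)) / 4 = 9.2/4 = 2.3
  S = [[6.7, 0.35],
 [0.35, 2.3]].

Step 3 — invert S. det(S) = 6.7·2.3 - (0.35)² = 15.2875.
  S^{-1} = (1/det) · [[d, -b], [-b, a]] = [[0.1504, -0.0229],
 [-0.0229, 0.4383]].

Step 4 — quadratic form (x̄ - mu_0)^T · S^{-1} · (x̄ - mu_0):
  S^{-1} · (x̄ - mu_0) = (0.2617, 0.1341),
  (x̄ - mu_0)^T · [...] = (1.8)·(0.2617) + (0.4)·(0.1341) = 0.5246.

Step 5 — scale by n: T² = 5 · 0.5246 = 2.6231.

T² ≈ 2.6231


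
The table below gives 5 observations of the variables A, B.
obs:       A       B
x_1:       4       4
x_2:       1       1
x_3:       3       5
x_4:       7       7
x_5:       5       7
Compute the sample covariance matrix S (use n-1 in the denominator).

Step 1 — column means:
  mean(A) = (4 + 1 + 3 + 7 + 5) / 5 = 20/5 = 4
  mean(B) = (4 + 1 + 5 + 7 + 7) / 5 = 24/5 = 4.8

Step 2 — sample covariance S[i,j] = (1/(n-1)) · Σ_k (x_{k,i} - mean_i) · (x_{k,j} - mean_j), with n-1 = 4.
  S[A,A] = ((0)·(0) + (-3)·(-3) + (-1)·(-1) + (3)·(3) + (1)·(1)) / 4 = 20/4 = 5
  S[A,B] = ((0)·(-0.8) + (-3)·(-3.8) + (-1)·(0.2) + (3)·(2.2) + (1)·(2.2)) / 4 = 20/4 = 5
  S[B,B] = ((-0.8)·(-0.8) + (-3.8)·(-3.8) + (0.2)·(0.2) + (2.2)·(2.2) + (2.2)·(2.2)) / 4 = 24.8/4 = 6.2

S is symmetric (S[j,i] = S[i,j]). Assembling:

S = [[5, 5],
 [5, 6.2]]


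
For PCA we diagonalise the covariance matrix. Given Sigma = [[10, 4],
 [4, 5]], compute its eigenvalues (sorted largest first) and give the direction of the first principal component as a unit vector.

Step 1 — characteristic polynomial of 2×2 Sigma:
  det(Sigma - λI) = λ² - trace · λ + det = 0.
  trace = 10 + 5 = 15, det = 10·5 - (4)² = 34.
Step 2 — discriminant:
  Δ = trace² - 4·det = 225 - 136 = 89.
Step 3 — eigenvalues:
  λ = (trace ± √Δ)/2 = (15 ± 9.434)/2,
  λ_1 = 12.217,  λ_2 = 2.783.

Step 4 — unit eigenvector for λ_1: solve (Sigma - λ_1 I)v = 0. First row:
  (10 - 12.217)·v_x + (4)·v_y = 0, i.e. (-2.217)·v_x + (4)·v_y = 0,
  so v ∝ (b, λ_1 - a) = (4, 2.217) = u.
  ||u|| = √((4)² + (2.217)²) = √(20.915) ≈ 4.5733,
  v_1 = u/||u|| ≈ (0.8746, 0.4848) (||v_1|| = 1).

λ_1 = 12.217,  λ_2 = 2.783;  v_1 ≈ (0.8746, 0.4848)
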